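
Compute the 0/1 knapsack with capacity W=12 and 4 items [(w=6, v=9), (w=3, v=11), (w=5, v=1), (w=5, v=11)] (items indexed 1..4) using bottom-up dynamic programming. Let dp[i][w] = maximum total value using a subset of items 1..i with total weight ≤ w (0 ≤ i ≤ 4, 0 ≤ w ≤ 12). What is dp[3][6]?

i\w   0   1   2   3   4   5   6   7   8   9  10  11  12
  0   0   0   0   0   0   0   0   0   0   0   0   0   0
  1   0   0   0   0   0   0   9   9   9   9   9   9   9
  2   0   0   0  11  11  11  11  11  11  20  20  20  20
  3   0   0   0  11  11  11  11  11  12  20  20  20  20
  4   0   0   0  11  11  11  11  11  22  22  22  22  22

11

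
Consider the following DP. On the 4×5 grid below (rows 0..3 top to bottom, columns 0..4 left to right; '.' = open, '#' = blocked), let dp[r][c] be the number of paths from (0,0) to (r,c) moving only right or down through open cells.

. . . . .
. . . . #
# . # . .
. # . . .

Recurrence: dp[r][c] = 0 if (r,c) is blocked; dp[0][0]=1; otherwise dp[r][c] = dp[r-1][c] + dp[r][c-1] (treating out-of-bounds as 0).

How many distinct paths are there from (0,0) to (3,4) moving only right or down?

8

r\c   0   1   2   3   4
  0   1   1   1   1   1
  1   1   2   3   4   0
  2   0   2   0   4   4
  3   0   0   0   4   8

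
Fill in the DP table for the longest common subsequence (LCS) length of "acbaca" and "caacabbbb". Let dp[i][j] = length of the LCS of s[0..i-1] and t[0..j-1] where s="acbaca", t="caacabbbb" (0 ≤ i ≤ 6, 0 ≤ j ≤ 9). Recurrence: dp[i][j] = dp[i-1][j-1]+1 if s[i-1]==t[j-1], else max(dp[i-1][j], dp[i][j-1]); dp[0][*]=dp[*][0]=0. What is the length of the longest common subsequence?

4

   ''  c  a  a  c  a  b  b  b  b
''  0  0  0  0  0  0  0  0  0  0
 a  0  0  1  1  1  1  1  1  1  1
 c  0  1  1  1  2  2  2  2  2  2
 b  0  1  1  1  2  2  3  3  3  3
 a  0  1  2  2  2  3  3  3  3  3
 c  0  1  2  2  3  3  3  3  3  3
 a  0  1  2  3  3  4  4  4  4  4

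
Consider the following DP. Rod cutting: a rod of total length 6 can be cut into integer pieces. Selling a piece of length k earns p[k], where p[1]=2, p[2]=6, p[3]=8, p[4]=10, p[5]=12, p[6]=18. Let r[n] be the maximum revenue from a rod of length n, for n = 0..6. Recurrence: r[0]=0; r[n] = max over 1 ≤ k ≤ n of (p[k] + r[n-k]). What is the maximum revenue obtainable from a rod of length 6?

18

   n    0    1    2    3    4    5    6
r[n]    0    2    6    8   12   14   18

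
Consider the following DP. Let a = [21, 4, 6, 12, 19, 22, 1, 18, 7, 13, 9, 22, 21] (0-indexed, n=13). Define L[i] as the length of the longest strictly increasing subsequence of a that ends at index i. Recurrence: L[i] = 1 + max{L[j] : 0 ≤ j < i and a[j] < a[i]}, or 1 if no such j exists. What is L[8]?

   i    0    1    2    3    4    5    6    7    8    9   10   11   12
a[i]   21    4    6   12   19   22    1   18    7   13    9   22   21
L[i]    1    1    2    3    4    5    1    4    3    4    4    5    5

3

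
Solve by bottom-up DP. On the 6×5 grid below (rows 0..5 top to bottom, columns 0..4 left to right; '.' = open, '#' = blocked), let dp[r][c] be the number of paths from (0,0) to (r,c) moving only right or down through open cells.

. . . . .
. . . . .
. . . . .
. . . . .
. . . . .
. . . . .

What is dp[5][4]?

126

r\c   0   1   2   3   4
  0   1   1   1   1   1
  1   1   2   3   4   5
  2   1   3   6  10  15
  3   1   4  10  20  35
  4   1   5  15  35  70
  5   1   6  21  56 126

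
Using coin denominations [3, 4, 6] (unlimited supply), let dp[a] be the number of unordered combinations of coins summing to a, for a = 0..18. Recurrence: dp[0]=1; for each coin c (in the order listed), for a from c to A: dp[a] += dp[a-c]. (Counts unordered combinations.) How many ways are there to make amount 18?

6

after  coin     0     1     2     3     4     5     6     7     8     9    10    11    12    13    14    15    16    17    18
          3     1     0     0     1     0     0     1     0     0     1     0     0     1     0     0     1     0     0     1
          4     1     0     0     1     1     0     1     1     1     1     1     1     2     1     1     2     2     1     2
          6     1     0     0     1     1     0     2     1     1     2     2     1     4     2     2     4     4     2     6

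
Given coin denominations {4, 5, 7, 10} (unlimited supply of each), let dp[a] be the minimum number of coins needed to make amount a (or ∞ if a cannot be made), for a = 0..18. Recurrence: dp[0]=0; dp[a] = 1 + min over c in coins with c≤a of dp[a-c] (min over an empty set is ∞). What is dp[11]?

2

 a  0  1  2  3  4  5  6  7  8  9 10 11 12 13 14 15 16 17 18
dp  0  -  -  -  1  1  -  1  2  2  1  2  2  3  2  2  3  2  3
(- denotes ∞ / unreachable)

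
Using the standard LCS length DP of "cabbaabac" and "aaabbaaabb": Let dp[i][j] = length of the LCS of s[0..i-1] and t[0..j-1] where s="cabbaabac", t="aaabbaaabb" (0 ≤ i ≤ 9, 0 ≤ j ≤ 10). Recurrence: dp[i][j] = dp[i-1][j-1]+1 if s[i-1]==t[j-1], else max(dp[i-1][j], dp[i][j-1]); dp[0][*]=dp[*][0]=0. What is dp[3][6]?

   ''  a  a  a  b  b  a  a  a  b  b
''  0  0  0  0  0  0  0  0  0  0  0
 c  0  0  0  0  0  0  0  0  0  0  0
 a  0  1  1  1  1  1  1  1  1  1  1
 b  0  1  1  1  2  2  2  2  2  2  2
 b  0  1  1  1  2  3  3  3  3  3  3
 a  0  1  2  2  2  3  4  4  4  4  4
 a  0  1  2  3  3  3  4  5  5  5  5
 b  0  1  2  3  4  4  4  5  5  6  6
 a  0  1  2  3  4  4  5  5  6  6  6
 c  0  1  2  3  4  4  5  5  6  6  6

2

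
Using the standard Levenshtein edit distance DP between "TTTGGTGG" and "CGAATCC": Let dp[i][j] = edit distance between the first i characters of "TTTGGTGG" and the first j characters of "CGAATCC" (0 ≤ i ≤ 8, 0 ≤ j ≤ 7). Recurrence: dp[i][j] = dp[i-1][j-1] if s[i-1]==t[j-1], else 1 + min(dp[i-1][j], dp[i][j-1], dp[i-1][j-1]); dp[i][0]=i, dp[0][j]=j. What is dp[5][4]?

   ''  C  G  A  A  T  C  C
''  0  1  2  3  4  5  6  7
 T  1  1  2  3  4  4  5  6
 T  2  2  2  3  4  4  5  6
 T  3  3  3  3  4  4  5  6
 G  4  4  3  4  4  5  5  6
 G  5  5  4  4  5  5  6  6
 T  6  6  5  5  5  5  6  7
 G  7  7  6  6  6  6  6  7
 G  8  8  7  7  7  7  7  7

5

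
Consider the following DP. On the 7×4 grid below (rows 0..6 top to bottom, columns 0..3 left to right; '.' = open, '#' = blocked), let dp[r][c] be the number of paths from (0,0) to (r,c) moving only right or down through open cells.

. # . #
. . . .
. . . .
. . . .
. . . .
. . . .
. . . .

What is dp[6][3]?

r\c   0   1   2   3
  0   1   0   0   0
  1   1   1   1   1
  2   1   2   3   4
  3   1   3   6  10
  4   1   4  10  20
  5   1   5  15  35
  6   1   6  21  56

56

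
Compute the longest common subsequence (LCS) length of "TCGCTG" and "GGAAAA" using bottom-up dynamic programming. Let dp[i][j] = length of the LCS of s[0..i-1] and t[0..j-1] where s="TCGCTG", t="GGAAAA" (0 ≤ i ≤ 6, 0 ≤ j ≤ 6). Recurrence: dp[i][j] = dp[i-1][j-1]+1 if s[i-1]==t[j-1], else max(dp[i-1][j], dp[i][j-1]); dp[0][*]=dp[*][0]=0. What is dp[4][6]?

1

   ''  G  G  A  A  A  A
''  0  0  0  0  0  0  0
 T  0  0  0  0  0  0  0
 C  0  0  0  0  0  0  0
 G  0  1  1  1  1  1  1
 C  0  1  1  1  1  1  1
 T  0  1  1  1  1  1  1
 G  0  1  2  2  2  2  2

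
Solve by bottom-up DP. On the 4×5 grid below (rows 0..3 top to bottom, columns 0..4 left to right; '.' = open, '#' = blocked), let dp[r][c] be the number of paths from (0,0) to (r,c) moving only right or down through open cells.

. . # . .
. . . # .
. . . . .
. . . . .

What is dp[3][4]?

r\c   0   1   2   3   4
  0   1   1   0   0   0
  1   1   2   2   0   0
  2   1   3   5   5   5
  3   1   4   9  14  19

19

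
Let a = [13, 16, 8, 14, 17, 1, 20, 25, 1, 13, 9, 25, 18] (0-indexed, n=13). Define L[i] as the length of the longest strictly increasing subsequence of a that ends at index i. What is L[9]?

   i    0    1    2    3    4    5    6    7    8    9   10   11   12
a[i]   13   16    8   14   17    1   20   25    1   13    9   25   18
L[i]    1    2    1    2    3    1    4    5    1    2    2    5    4

2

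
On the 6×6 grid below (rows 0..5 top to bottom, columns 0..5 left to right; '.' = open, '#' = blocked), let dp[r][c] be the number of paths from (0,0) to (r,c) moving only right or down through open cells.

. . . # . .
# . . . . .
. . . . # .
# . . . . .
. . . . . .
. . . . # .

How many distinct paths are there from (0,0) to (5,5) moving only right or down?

r\c   0   1   2   3   4   5
  0   1   1   1   0   0   0
  1   0   1   2   2   2   2
  2   0   1   3   5   0   2
  3   0   1   4   9   9  11
  4   0   1   5  14  23  34
  5   0   1   6  20   0  34

34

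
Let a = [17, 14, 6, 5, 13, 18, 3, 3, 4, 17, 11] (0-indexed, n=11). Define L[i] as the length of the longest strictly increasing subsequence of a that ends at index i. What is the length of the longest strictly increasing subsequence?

   i    0    1    2    3    4    5    6    7    8    9   10
a[i]   17   14    6    5   13   18    3    3    4   17   11
L[i]    1    1    1    1    2    3    1    1    2    3    3

3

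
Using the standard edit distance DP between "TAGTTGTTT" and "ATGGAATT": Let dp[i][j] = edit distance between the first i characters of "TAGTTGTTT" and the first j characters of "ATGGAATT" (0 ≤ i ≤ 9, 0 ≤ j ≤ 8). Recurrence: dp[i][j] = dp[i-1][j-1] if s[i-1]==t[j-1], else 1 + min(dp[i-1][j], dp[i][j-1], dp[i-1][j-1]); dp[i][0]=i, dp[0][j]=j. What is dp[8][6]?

5

   ''  A  T  G  G  A  A  T  T
''  0  1  2  3  4  5  6  7  8
 T  1  1  1  2  3  4  5  6  7
 A  2  1  2  2  3  3  4  5  6
 G  3  2  2  2  2  3  4  5  6
 T  4  3  2  3  3  3  4  4  5
 T  5  4  3  3  4  4  4  4  4
 G  6  5  4  3  3  4  5  5  5
 T  7  6  5  4  4  4  5  5  5
 T  8  7  6  5  5  5  5  5  5
 T  9  8  7  6  6  6  6  5  5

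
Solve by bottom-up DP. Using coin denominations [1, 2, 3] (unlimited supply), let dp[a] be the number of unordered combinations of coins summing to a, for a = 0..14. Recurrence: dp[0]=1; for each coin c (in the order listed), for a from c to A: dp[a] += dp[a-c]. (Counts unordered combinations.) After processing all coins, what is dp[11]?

16

after  coin     0     1     2     3     4     5     6     7     8     9    10    11    12    13    14
          1     1     1     1     1     1     1     1     1     1     1     1     1     1     1     1
          2     1     1     2     2     3     3     4     4     5     5     6     6     7     7     8
          3     1     1     2     3     4     5     7     8    10    12    14    16    19    21    24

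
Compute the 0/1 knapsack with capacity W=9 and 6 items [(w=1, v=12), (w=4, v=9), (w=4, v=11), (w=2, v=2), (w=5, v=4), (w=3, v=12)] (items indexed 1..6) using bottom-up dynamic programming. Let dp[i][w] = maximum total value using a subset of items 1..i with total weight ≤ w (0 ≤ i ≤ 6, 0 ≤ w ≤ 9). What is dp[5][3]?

i\w   0   1   2   3   4   5   6   7   8   9
  0   0   0   0   0   0   0   0   0   0   0
  1   0  12  12  12  12  12  12  12  12  12
  2   0  12  12  12  12  21  21  21  21  21
  3   0  12  12  12  12  23  23  23  23  32
  4   0  12  12  14  14  23  23  25  25  32
  5   0  12  12  14  14  23  23  25  25  32
  6   0  12  12  14  24  24  26  26  35  35

14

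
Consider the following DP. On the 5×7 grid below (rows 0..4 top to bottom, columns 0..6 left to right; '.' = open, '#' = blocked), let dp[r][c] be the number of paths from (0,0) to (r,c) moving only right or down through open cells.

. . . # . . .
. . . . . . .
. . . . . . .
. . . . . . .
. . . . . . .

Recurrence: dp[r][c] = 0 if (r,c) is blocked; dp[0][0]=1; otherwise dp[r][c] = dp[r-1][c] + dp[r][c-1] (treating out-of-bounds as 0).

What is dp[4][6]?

r\c   0   1   2   3   4   5   6
  0   1   1   1   0   0   0   0
  1   1   2   3   3   3   3   3
  2   1   3   6   9  12  15  18
  3   1   4  10  19  31  46  64
  4   1   5  15  34  65 111 175

175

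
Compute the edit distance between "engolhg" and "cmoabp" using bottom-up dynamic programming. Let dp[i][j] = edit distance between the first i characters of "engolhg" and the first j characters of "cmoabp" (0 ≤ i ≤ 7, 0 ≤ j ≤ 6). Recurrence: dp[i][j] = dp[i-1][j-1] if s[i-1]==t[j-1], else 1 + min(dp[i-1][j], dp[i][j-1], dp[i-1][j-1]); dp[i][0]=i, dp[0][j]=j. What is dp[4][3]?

   ''  c  m  o  a  b  p
''  0  1  2  3  4  5  6
 e  1  1  2  3  4  5  6
 n  2  2  2  3  4  5  6
 g  3  3  3  3  4  5  6
 o  4  4  4  3  4  5  6
 l  5  5  5  4  4  5  6
 h  6  6  6  5  5  5  6
 g  7  7  7  6  6  6  6

3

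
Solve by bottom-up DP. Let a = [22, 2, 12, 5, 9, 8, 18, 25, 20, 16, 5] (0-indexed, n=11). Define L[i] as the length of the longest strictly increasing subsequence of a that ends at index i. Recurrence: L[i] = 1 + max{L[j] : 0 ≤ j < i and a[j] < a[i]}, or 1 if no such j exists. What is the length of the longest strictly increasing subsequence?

5

   i    0    1    2    3    4    5    6    7    8    9   10
a[i]   22    2   12    5    9    8   18   25   20   16    5
L[i]    1    1    2    2    3    3    4    5    5    4    2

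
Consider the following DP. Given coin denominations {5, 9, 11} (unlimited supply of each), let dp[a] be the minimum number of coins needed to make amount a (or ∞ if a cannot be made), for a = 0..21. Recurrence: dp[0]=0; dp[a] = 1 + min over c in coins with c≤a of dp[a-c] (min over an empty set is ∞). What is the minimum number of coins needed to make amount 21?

 a  0  1  2  3  4  5  6  7  8  9 10 11 12 13 14 15 16 17 18 19 20 21
dp  0  -  -  -  -  1  -  -  -  1  2  1  -  -  2  3  2  -  2  3  2  3
(- denotes ∞ / unreachable)

3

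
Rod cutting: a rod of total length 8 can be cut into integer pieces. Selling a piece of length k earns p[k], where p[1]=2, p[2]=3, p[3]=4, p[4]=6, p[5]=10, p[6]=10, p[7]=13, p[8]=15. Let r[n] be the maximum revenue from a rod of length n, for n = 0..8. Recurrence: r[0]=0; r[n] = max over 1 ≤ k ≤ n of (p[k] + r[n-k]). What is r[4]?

   n    0    1    2    3    4    5    6    7    8
r[n]    0    2    4    6    8   10   12   14   16

8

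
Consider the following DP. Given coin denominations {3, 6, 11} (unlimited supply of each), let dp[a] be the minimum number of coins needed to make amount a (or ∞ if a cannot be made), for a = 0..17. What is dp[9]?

 a  0  1  2  3  4  5  6  7  8  9 10 11 12 13 14 15 16 17
dp  0  -  -  1  -  -  1  -  -  2  -  1  2  -  2  3  -  2
(- denotes ∞ / unreachable)

2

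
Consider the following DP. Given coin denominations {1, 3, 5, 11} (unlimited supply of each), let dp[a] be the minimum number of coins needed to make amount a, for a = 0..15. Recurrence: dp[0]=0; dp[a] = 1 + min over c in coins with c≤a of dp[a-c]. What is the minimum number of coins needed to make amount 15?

3

 a  0  1  2  3  4  5  6  7  8  9 10 11 12 13 14 15
dp  0  1  2  1  2  1  2  3  2  3  2  1  2  3  2  3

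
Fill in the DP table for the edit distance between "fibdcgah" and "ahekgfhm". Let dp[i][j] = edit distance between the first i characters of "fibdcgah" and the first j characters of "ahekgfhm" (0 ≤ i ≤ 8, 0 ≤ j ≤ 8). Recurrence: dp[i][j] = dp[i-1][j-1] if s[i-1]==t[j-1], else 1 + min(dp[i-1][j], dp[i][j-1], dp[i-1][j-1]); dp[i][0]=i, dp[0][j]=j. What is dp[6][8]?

8

   ''  a  h  e  k  g  f  h  m
''  0  1  2  3  4  5  6  7  8
 f  1  1  2  3  4  5  5  6  7
 i  2  2  2  3  4  5  6  6  7
 b  3  3  3  3  4  5  6  7  7
 d  4  4  4  4  4  5  6  7  8
 c  5  5  5  5  5  5  6  7  8
 g  6  6  6  6  6  5  6  7  8
 a  7  6  7  7  7  6  6  7  8
 h  8  7  6  7  8  7  7  6  7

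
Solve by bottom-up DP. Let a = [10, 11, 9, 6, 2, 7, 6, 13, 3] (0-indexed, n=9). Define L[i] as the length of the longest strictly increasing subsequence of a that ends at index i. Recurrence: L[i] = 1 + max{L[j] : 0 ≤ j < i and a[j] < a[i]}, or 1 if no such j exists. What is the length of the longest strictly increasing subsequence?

   i    0    1    2    3    4    5    6    7    8
a[i]   10   11    9    6    2    7    6   13    3
L[i]    1    2    1    1    1    2    2    3    2

3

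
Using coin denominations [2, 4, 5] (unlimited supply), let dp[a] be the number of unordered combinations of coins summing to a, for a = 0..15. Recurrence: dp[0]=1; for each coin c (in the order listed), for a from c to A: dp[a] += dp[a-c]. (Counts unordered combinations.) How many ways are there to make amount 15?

after  coin     0     1     2     3     4     5     6     7     8     9    10    11    12    13    14    15
          2     1     0     1     0     1     0     1     0     1     0     1     0     1     0     1     0
          4     1     0     1     0     2     0     2     0     3     0     3     0     4     0     4     0
          5     1     0     1     0     2     1     2     1     3     2     4     2     5     3     6     4

4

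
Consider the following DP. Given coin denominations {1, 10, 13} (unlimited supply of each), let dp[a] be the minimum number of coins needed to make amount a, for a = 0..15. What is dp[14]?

 a  0  1  2  3  4  5  6  7  8  9 10 11 12 13 14 15
dp  0  1  2  3  4  5  6  7  8  9  1  2  3  1  2  3

2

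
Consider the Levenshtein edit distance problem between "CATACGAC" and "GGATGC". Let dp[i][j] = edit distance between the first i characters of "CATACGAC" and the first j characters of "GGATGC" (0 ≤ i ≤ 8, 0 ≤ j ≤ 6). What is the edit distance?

   ''  G  G  A  T  G  C
''  0  1  2  3  4  5  6
 C  1  1  2  3  4  5  5
 A  2  2  2  2  3  4  5
 T  3  3  3  3  2  3  4
 A  4  4  4  3  3  3  4
 C  5  5  5  4  4  4  3
 G  6  5  5  5  5  4  4
 A  7  6  6  5  6  5  5
 C  8  7  7  6  6  6  5

5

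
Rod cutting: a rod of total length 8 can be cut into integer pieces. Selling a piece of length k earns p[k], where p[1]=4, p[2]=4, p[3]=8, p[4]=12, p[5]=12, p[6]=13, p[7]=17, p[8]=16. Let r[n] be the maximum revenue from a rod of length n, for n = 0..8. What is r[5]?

   n    0    1    2    3    4    5    6    7    8
r[n]    0    4    8   12   16   20   24   28   32

20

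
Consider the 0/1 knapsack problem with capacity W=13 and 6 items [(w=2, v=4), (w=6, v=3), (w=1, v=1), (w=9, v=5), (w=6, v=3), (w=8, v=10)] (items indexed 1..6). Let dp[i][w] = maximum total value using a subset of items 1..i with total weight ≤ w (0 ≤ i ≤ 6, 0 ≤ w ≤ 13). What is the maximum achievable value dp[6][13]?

i\w   0   1   2   3   4   5   6   7   8   9  10  11  12  13
  0   0   0   0   0   0   0   0   0   0   0   0   0   0   0
  1   0   0   4   4   4   4   4   4   4   4   4   4   4   4
  2   0   0   4   4   4   4   4   4   7   7   7   7   7   7
  3   0   1   4   5   5   5   5   5   7   8   8   8   8   8
  4   0   1   4   5   5   5   5   5   7   8   8   9  10  10
  5   0   1   4   5   5   5   5   5   7   8   8   9  10  10
  6   0   1   4   5   5   5   5   5  10  11  14  15  15  15

15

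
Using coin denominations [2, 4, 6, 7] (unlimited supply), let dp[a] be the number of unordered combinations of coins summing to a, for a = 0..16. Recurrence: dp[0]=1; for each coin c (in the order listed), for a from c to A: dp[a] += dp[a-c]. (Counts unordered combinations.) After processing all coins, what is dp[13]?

after  coin     0     1     2     3     4     5     6     7     8     9    10    11    12    13    14    15    16
          2     1     0     1     0     1     0     1     0     1     0     1     0     1     0     1     0     1
          4     1     0     1     0     2     0     2     0     3     0     3     0     4     0     4     0     5
          6     1     0     1     0     2     0     3     0     4     0     5     0     7     0     8     0    10
          7     1     0     1     0     2     0     3     1     4     1     5     2     7     3     9     4    11

3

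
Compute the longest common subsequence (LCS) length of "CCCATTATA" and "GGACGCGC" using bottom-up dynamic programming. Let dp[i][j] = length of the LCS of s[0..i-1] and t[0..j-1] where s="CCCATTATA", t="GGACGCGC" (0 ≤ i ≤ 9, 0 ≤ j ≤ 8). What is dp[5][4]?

   ''  G  G  A  C  G  C  G  C
''  0  0  0  0  0  0  0  0  0
 C  0  0  0  0  1  1  1  1  1
 C  0  0  0  0  1  1  2  2  2
 C  0  0  0  0  1  1  2  2  3
 A  0  0  0  1  1  1  2  2  3
 T  0  0  0  1  1  1  2  2  3
 T  0  0  0  1  1  1  2  2  3
 A  0  0  0  1  1  1  2  2  3
 T  0  0  0  1  1  1  2  2  3
 A  0  0  0  1  1  1  2  2  3

1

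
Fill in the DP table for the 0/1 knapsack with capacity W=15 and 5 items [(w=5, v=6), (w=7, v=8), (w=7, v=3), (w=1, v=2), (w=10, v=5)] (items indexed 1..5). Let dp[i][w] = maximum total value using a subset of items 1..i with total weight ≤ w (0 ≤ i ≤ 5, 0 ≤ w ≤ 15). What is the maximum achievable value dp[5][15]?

16

i\w   0   1   2   3   4   5   6   7   8   9  10  11  12  13  14  15
  0   0   0   0   0   0   0   0   0   0   0   0   0   0   0   0   0
  1   0   0   0   0   0   6   6   6   6   6   6   6   6   6   6   6
  2   0   0   0   0   0   6   6   8   8   8   8   8  14  14  14  14
  3   0   0   0   0   0   6   6   8   8   8   8   8  14  14  14  14
  4   0   2   2   2   2   6   8   8  10  10  10  10  14  16  16  16
  5   0   2   2   2   2   6   8   8  10  10  10  10  14  16  16  16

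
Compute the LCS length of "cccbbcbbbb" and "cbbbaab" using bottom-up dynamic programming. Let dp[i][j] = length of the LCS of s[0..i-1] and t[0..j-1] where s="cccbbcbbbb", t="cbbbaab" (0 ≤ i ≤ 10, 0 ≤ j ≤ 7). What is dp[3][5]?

1

   ''  c  b  b  b  a  a  b
''  0  0  0  0  0  0  0  0
 c  0  1  1  1  1  1  1  1
 c  0  1  1  1  1  1  1  1
 c  0  1  1  1  1  1  1  1
 b  0  1  2  2  2  2  2  2
 b  0  1  2  3  3  3  3  3
 c  0  1  2  3  3  3  3  3
 b  0  1  2  3  4  4  4  4
 b  0  1  2  3  4  4  4  5
 b  0  1  2  3  4  4  4  5
 b  0  1  2  3  4  4  4  5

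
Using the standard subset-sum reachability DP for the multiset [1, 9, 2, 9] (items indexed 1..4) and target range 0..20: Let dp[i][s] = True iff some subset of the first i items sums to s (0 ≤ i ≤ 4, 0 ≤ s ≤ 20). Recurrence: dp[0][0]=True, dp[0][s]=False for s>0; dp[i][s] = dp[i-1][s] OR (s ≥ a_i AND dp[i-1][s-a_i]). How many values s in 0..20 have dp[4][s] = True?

11

i\s   0   1   2   3   4   5   6   7   8   9  10  11  12  13  14  15  16  17  18  19  20
  0   T   F   F   F   F   F   F   F   F   F   F   F   F   F   F   F   F   F   F   F   F
  1   T   T   F   F   F   F   F   F   F   F   F   F   F   F   F   F   F   F   F   F   F
  2   T   T   F   F   F   F   F   F   F   T   T   F   F   F   F   F   F   F   F   F   F
  3   T   T   T   T   F   F   F   F   F   T   T   T   T   F   F   F   F   F   F   F   F
  4   T   T   T   T   F   F   F   F   F   T   T   T   T   F   F   F   F   F   T   T   T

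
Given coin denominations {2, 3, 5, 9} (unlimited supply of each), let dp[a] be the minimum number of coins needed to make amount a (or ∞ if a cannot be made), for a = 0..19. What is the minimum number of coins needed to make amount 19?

 a  0  1  2  3  4  5  6  7  8  9 10 11 12 13 14 15 16 17 18 19
dp  0  -  1  1  2  1  2  2  2  1  2  2  2  3  2  3  3  3  2  3
(- denotes ∞ / unreachable)

3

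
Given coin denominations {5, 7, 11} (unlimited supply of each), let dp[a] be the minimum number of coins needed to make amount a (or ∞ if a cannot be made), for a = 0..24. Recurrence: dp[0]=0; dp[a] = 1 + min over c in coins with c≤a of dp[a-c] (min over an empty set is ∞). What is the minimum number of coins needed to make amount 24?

4

 a  0  1  2  3  4  5  6  7  8  9 10 11 12 13 14 15 16 17 18 19 20 21 22 23 24
dp  0  -  -  -  -  1  -  1  -  -  2  1  2  -  2  3  2  3  2  3  4  3  2  3  4
(- denotes ∞ / unreachable)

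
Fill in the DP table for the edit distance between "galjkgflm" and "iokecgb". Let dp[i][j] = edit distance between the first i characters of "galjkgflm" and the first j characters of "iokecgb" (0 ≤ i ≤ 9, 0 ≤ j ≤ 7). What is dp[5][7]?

7

   ''  i  o  k  e  c  g  b
''  0  1  2  3  4  5  6  7
 g  1  1  2  3  4  5  5  6
 a  2  2  2  3  4  5  6  6
 l  3  3  3  3  4  5  6  7
 j  4  4  4  4  4  5  6  7
 k  5  5  5  4  5  5  6  7
 g  6  6  6  5  5  6  5  6
 f  7  7  7  6  6  6  6  6
 l  8  8  8  7  7  7  7  7
 m  9  9  9  8  8  8  8  8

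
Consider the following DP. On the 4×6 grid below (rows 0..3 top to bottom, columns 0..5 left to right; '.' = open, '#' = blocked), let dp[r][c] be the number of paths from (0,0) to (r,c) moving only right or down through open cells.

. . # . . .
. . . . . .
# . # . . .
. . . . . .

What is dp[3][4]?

8

r\c   0   1   2   3   4   5
  0   1   1   0   0   0   0
  1   1   2   2   2   2   2
  2   0   2   0   2   4   6
  3   0   2   2   4   8  14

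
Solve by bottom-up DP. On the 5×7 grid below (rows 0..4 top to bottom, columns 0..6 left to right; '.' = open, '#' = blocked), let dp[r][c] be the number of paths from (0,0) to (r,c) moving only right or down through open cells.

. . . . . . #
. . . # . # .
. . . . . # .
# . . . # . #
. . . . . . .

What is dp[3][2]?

9

r\c   0   1   2   3   4   5   6
  0   1   1   1   1   1   1   0
  1   1   2   3   0   1   0   0
  2   1   3   6   6   7   0   0
  3   0   3   9  15   0   0   0
  4   0   3  12  27  27  27  27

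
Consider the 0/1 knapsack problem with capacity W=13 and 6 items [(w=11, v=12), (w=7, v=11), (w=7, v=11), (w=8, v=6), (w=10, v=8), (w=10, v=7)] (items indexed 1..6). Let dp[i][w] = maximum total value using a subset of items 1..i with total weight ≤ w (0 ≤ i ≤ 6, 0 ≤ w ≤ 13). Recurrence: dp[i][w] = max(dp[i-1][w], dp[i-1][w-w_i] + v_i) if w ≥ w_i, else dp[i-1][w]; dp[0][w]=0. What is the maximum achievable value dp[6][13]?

i\w   0   1   2   3   4   5   6   7   8   9  10  11  12  13
  0   0   0   0   0   0   0   0   0   0   0   0   0   0   0
  1   0   0   0   0   0   0   0   0   0   0   0  12  12  12
  2   0   0   0   0   0   0   0  11  11  11  11  12  12  12
  3   0   0   0   0   0   0   0  11  11  11  11  12  12  12
  4   0   0   0   0   0   0   0  11  11  11  11  12  12  12
  5   0   0   0   0   0   0   0  11  11  11  11  12  12  12
  6   0   0   0   0   0   0   0  11  11  11  11  12  12  12

12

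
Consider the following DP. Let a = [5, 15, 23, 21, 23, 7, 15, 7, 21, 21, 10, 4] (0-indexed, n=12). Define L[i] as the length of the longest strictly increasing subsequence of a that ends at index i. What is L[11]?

1

   i    0    1    2    3    4    5    6    7    8    9   10   11
a[i]    5   15   23   21   23    7   15    7   21   21   10    4
L[i]    1    2    3    3    4    2    3    2    4    4    3    1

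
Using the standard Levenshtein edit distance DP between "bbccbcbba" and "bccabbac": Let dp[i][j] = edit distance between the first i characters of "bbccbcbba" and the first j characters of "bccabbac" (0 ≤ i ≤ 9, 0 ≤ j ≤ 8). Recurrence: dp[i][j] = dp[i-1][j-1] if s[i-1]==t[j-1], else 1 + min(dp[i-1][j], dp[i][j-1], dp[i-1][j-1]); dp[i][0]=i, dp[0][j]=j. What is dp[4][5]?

   ''  b  c  c  a  b  b  a  c
''  0  1  2  3  4  5  6  7  8
 b  1  0  1  2  3  4  5  6  7
 b  2  1  1  2  3  3  4  5  6
 c  3  2  1  1  2  3  4  5  5
 c  4  3  2  1  2  3  4  5  5
 b  5  4  3  2  2  2  3  4  5
 c  6  5  4  3  3  3  3  4  4
 b  7  6  5  4  4  3  3  4  5
 b  8  7  6  5  5  4  3  4  5
 a  9  8  7  6  5  5  4  3  4

3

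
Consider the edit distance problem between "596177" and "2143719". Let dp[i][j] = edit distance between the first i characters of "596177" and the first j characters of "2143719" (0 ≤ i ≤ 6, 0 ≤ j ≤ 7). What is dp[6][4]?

   ''  2  1  4  3  7  1  9
''  0  1  2  3  4  5  6  7
 5  1  1  2  3  4  5  6  7
 9  2  2  2  3  4  5  6  6
 6  3  3  3  3  4  5  6  7
 1  4  4  3  4  4  5  5  6
 7  5  5  4  4  5  4  5  6
 7  6  6  5  5  5  5  5  6

5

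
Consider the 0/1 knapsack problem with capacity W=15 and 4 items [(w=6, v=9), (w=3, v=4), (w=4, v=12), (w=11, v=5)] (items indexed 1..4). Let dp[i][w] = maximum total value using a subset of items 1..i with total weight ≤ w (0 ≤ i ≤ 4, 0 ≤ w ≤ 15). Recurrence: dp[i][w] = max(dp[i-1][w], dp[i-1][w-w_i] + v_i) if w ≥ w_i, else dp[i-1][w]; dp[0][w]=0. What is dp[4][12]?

i\w   0   1   2   3   4   5   6   7   8   9  10  11  12  13  14  15
  0   0   0   0   0   0   0   0   0   0   0   0   0   0   0   0   0
  1   0   0   0   0   0   0   9   9   9   9   9   9   9   9   9   9
  2   0   0   0   4   4   4   9   9   9  13  13  13  13  13  13  13
  3   0   0   0   4  12  12  12  16  16  16  21  21  21  25  25  25
  4   0   0   0   4  12  12  12  16  16  16  21  21  21  25  25  25

21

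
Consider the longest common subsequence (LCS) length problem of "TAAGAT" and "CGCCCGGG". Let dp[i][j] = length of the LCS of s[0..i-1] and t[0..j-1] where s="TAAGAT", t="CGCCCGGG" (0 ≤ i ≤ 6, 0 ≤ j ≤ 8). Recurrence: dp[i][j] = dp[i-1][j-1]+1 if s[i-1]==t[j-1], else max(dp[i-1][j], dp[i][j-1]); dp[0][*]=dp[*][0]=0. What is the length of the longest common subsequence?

   ''  C  G  C  C  C  G  G  G
''  0  0  0  0  0  0  0  0  0
 T  0  0  0  0  0  0  0  0  0
 A  0  0  0  0  0  0  0  0  0
 A  0  0  0  0  0  0  0  0  0
 G  0  0  1  1  1  1  1  1  1
 A  0  0  1  1  1  1  1  1  1
 T  0  0  1  1  1  1  1  1  1

1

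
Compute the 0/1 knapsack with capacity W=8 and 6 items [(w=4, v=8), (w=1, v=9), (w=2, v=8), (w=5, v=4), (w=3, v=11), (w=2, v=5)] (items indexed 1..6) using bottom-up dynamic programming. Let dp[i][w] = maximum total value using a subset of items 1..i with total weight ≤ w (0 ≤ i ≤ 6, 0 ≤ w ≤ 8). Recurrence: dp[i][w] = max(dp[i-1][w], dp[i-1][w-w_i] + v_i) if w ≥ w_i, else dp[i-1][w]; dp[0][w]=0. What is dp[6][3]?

i\w   0   1   2   3   4   5   6   7   8
  0   0   0   0   0   0   0   0   0   0
  1   0   0   0   0   8   8   8   8   8
  2   0   9   9   9   9  17  17  17  17
  3   0   9   9  17  17  17  17  25  25
  4   0   9   9  17  17  17  17  25  25
  5   0   9   9  17  20  20  28  28  28
  6   0   9   9  17  20  22  28  28  33

17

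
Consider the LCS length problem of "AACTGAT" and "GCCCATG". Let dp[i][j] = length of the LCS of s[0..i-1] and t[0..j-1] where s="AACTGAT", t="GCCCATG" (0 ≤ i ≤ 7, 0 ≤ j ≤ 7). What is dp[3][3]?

   ''  G  C  C  C  A  T  G
''  0  0  0  0  0  0  0  0
 A  0  0  0  0  0  1  1  1
 A  0  0  0  0  0  1  1  1
 C  0  0  1  1  1  1  1  1
 T  0  0  1  1  1  1  2  2
 G  0  1  1  1  1  1  2  3
 A  0  1  1  1  1  2  2  3
 T  0  1  1  1  1  2  3  3

1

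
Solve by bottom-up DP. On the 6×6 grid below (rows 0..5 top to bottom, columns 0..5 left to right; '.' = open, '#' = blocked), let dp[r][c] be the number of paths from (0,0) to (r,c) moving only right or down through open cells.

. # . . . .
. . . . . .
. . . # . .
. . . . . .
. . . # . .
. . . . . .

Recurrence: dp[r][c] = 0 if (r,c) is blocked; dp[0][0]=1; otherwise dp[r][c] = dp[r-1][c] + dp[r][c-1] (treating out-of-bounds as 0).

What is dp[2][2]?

r\c   0   1   2   3   4   5
  0   1   0   0   0   0   0
  1   1   1   1   1   1   1
  2   1   2   3   0   1   2
  3   1   3   6   6   7   9
  4   1   4  10   0   7  16
  5   1   5  15  15  22  38

3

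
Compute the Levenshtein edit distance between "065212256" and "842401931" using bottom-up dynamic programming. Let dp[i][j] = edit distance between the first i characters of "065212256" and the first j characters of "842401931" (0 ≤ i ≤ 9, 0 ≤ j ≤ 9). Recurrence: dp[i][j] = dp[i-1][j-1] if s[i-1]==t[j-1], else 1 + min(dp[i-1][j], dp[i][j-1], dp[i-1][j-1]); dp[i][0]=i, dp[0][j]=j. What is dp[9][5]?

   ''  8  4  2  4  0  1  9  3  1
''  0  1  2  3  4  5  6  7  8  9
 0  1  1  2  3  4  4  5  6  7  8
 6  2  2  2  3  4  5  5  6  7  8
 5  3  3  3  3  4  5  6  6  7  8
 2  4  4  4  3  4  5  6  7  7  8
 1  5  5  5  4  4  5  5  6  7  7
 2  6  6  6  5  5  5  6  6  7  8
 2  7  7  7  6  6  6  6  7  7  8
 5  8  8  8  7  7  7  7  7  8  8
 6  9  9  9  8  8  8  8  8  8  9

8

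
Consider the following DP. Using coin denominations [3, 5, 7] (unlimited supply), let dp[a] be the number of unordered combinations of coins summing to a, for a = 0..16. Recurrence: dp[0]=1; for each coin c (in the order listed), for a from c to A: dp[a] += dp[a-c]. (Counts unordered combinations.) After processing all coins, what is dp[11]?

1

after  coin     0     1     2     3     4     5     6     7     8     9    10    11    12    13    14    15    16
          3     1     0     0     1     0     0     1     0     0     1     0     0     1     0     0     1     0
          5     1     0     0     1     0     1     1     0     1     1     1     1     1     1     1     2     1
          7     1     0     0     1     0     1     1     1     1     1     2     1     2     2     2     3     2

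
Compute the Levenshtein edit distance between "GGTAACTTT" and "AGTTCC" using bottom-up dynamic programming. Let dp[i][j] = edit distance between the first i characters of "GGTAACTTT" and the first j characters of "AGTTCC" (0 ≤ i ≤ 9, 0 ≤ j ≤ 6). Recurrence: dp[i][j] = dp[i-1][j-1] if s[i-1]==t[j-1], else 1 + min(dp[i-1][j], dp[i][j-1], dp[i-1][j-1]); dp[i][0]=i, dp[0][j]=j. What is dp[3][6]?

   ''  A  G  T  T  C  C
''  0  1  2  3  4  5  6
 G  1  1  1  2  3  4  5
 G  2  2  1  2  3  4  5
 T  3  3  2  1  2  3  4
 A  4  3  3  2  2  3  4
 A  5  4  4  3  3  3  4
 C  6  5  5  4  4  3  3
 T  7  6  6  5  4  4  4
 T  8  7  7  6  5  5  5
 T  9  8  8  7  6  6  6

4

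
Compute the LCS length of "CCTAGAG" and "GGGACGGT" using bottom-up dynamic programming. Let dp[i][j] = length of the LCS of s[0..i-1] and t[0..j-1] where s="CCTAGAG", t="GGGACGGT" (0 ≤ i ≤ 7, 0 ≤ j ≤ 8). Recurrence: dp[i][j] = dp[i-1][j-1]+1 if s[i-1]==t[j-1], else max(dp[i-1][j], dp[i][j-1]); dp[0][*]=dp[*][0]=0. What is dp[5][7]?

   ''  G  G  G  A  C  G  G  T
''  0  0  0  0  0  0  0  0  0
 C  0  0  0  0  0  1  1  1  1
 C  0  0  0  0  0  1  1  1  1
 T  0  0  0  0  0  1  1  1  2
 A  0  0  0  0  1  1  1  1  2
 G  0  1  1  1  1  1  2  2  2
 A  0  1  1  1  2  2  2  2  2
 G  0  1  2  2  2  2  3  3  3

2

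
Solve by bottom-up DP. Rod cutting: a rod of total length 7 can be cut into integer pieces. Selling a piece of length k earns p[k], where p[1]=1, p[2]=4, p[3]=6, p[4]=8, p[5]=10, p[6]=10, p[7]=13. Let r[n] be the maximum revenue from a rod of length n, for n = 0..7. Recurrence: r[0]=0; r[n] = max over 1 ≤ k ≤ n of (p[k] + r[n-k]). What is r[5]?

   n    0    1    2    3    4    5    6    7
r[n]    0    1    4    6    8   10   12   14

10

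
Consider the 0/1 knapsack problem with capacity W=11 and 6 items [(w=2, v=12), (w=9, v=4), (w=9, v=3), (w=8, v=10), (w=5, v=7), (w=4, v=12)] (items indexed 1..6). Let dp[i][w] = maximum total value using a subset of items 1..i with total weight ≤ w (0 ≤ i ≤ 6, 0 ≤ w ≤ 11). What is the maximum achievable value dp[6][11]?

31

i\w   0   1   2   3   4   5   6   7   8   9  10  11
  0   0   0   0   0   0   0   0   0   0   0   0   0
  1   0   0  12  12  12  12  12  12  12  12  12  12
  2   0   0  12  12  12  12  12  12  12  12  12  16
  3   0   0  12  12  12  12  12  12  12  12  12  16
  4   0   0  12  12  12  12  12  12  12  12  22  22
  5   0   0  12  12  12  12  12  19  19  19  22  22
  6   0   0  12  12  12  12  24  24  24  24  24  31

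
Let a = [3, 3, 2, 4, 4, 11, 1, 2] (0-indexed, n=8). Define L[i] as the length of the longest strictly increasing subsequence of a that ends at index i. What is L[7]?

   i    0    1    2    3    4    5    6    7
a[i]    3    3    2    4    4   11    1    2
L[i]    1    1    1    2    2    3    1    2

2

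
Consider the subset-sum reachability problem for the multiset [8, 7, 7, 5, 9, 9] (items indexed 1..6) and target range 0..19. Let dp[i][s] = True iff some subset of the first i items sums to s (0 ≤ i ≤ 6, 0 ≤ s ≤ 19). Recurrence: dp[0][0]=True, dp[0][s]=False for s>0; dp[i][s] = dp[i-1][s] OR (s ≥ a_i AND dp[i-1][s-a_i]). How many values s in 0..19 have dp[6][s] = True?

13

i\s   0   1   2   3   4   5   6   7   8   9  10  11  12  13  14  15  16  17  18  19
  0   T   F   F   F   F   F   F   F   F   F   F   F   F   F   F   F   F   F   F   F
  1   T   F   F   F   F   F   F   F   T   F   F   F   F   F   F   F   F   F   F   F
  2   T   F   F   F   F   F   F   T   T   F   F   F   F   F   F   T   F   F   F   F
  3   T   F   F   F   F   F   F   T   T   F   F   F   F   F   T   T   F   F   F   F
  4   T   F   F   F   F   T   F   T   T   F   F   F   T   T   T   T   F   F   F   T
  5   T   F   F   F   F   T   F   T   T   T   F   F   T   T   T   T   T   T   F   T
  6   T   F   F   F   F   T   F   T   T   T   F   F   T   T   T   T   T   T   T   T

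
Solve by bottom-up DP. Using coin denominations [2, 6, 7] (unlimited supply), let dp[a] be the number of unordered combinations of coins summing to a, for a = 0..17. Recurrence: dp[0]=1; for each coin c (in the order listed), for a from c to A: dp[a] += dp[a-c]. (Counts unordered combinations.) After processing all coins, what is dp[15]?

after  coin     0     1     2     3     4     5     6     7     8     9    10    11    12    13    14    15    16    17
          2     1     0     1     0     1     0     1     0     1     0     1     0     1     0     1     0     1     0
          6     1     0     1     0     1     0     2     0     2     0     2     0     3     0     3     0     3     0
          7     1     0     1     0     1     0     2     1     2     1     2     1     3     2     4     2     4     2

2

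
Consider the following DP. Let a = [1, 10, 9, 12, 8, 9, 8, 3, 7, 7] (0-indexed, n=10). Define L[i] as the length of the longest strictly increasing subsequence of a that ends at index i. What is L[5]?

3

   i    0    1    2    3    4    5    6    7    8    9
a[i]    1   10    9   12    8    9    8    3    7    7
L[i]    1    2    2    3    2    3    2    2    3    3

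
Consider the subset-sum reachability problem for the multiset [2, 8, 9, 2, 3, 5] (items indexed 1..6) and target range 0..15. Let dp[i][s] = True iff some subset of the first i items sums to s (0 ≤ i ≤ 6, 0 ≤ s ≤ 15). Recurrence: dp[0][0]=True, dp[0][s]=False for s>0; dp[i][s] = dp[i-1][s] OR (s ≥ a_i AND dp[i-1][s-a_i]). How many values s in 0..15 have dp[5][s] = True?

14

i\s   0   1   2   3   4   5   6   7   8   9  10  11  12  13  14  15
  0   T   F   F   F   F   F   F   F   F   F   F   F   F   F   F   F
  1   T   F   T   F   F   F   F   F   F   F   F   F   F   F   F   F
  2   T   F   T   F   F   F   F   F   T   F   T   F   F   F   F   F
  3   T   F   T   F   F   F   F   F   T   T   T   T   F   F   F   F
  4   T   F   T   F   T   F   F   F   T   T   T   T   T   T   F   F
  5   T   F   T   T   T   T   F   T   T   T   T   T   T   T   T   T
  6   T   F   T   T   T   T   F   T   T   T   T   T   T   T   T   T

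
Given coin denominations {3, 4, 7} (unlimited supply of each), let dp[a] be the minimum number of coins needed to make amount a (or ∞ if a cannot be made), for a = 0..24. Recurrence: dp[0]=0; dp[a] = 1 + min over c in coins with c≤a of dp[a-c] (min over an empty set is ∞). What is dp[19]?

 a  0  1  2  3  4  5  6  7  8  9 10 11 12 13 14 15 16 17 18 19 20 21 22 23 24
dp  0  -  -  1  1  -  2  1  2  3  2  2  3  3  2  3  4  3  3  4  4  3  4  5  4
(- denotes ∞ / unreachable)

4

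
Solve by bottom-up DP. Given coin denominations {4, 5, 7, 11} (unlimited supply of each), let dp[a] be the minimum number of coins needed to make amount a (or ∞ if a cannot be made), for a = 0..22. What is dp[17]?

3

 a  0  1  2  3  4  5  6  7  8  9 10 11 12 13 14 15 16 17 18 19 20 21 22
dp  0  -  -  -  1  1  -  1  2  2  2  1  2  3  2  2  2  3  2  3  3  3  2
(- denotes ∞ / unreachable)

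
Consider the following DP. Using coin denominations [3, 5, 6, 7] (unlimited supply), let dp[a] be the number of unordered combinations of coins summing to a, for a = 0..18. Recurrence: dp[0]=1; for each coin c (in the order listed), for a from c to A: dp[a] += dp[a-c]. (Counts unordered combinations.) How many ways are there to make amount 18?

7

after  coin     0     1     2     3     4     5     6     7     8     9    10    11    12    13    14    15    16    17    18
          3     1     0     0     1     0     0     1     0     0     1     0     0     1     0     0     1     0     0     1
          5     1     0     0     1     0     1     1     0     1     1     1     1     1     1     1     2     1     1     2
          6     1     0     0     1     0     1     2     0     1     2     1     2     3     1     2     4     2     3     5
          7     1     0     0     1     0     1     2     1     1     2     2     2     4     3     3     5     4     5     7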